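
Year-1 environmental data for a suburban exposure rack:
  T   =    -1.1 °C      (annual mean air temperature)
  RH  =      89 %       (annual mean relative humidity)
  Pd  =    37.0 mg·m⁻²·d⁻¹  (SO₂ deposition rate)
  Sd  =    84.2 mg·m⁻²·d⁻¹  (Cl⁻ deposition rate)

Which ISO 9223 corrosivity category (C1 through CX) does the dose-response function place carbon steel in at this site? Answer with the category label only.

C3

carbon steel: f(T) = +0.150·(T−10) [T≤10 °C] = -1.6650
  Pd branch = 1.77·Pd^0.52·e^(0.02·RH+f) = 12.98 μm/a
  Cl⁻ term: 0.102·84.2^0.62·exp(0.033·89+0.04·-1.1) = 28.75
  sum: 12.98 + 28.75 → r_corr = 41.74 μm/a
Category bounds: 25…50 μm/a bracket r_corr ⇒ C3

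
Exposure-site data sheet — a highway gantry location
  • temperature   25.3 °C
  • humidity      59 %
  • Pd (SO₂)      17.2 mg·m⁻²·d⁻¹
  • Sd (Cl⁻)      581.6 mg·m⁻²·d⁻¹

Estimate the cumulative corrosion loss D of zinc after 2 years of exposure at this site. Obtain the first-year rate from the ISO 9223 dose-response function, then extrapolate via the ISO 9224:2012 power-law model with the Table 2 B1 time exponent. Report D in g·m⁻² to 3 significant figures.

zinc: f(T) = -0.071·(T−10) [T>10 °C] = -1.0863
  Pd branch = 0.0129·Pd^0.44·e^(0.046·RH+f) = 0.2297 μm/a
  Sd branch = 0.0175·Sd^0.57·e^(0.008·RH+0.085·T) = 9.074 μm/a
  sum: 0.2297 + 9.074 → r_corr = 9.304 μm/a
ISO 9224: D(t) = r_corr · t^b with b = 0.813 (zinc, B1)
  D(2) = 9.304 × 2^0.813 = 9.304 × 1.757 = 16.35 μm
  Mass loss = 16.35 μm × 7.14 g/cm³ = 116.7 g·m⁻²

D(2) = 117 g·m⁻²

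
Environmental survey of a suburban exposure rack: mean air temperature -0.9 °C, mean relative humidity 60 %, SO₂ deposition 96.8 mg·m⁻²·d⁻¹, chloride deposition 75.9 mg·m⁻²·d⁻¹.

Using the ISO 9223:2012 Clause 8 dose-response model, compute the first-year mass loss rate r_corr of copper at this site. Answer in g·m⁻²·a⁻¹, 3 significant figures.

copper: f(T) = +0.126·(T−10) [T≤10 °C] = -1.3734
  sulphur-dioxide contribution → 0.1519 μm/a
  chloride contribution → 0.2737 μm/a
  total first-year rate 0.4256 μm/a
Convert to mass loss: 0.4256 μm/a × 8.96 g/cm³ = 3.814 g·m⁻²·a⁻¹

r_corr = 3.81 g·m⁻²·a⁻¹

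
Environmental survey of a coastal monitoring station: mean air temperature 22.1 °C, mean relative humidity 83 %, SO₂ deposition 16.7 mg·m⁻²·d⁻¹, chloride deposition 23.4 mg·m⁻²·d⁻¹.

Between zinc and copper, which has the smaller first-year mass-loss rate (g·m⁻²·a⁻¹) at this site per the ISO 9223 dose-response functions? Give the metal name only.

zinc: T>10 °C ⇒ hinge -0.071·(22.1−10) = -0.8591
  sulphur-dioxide contribution → 0.8583 μm/a
  chloride contribution → 1.342 μm/a
  total first-year rate 2.2 μm/a
  mass loss = 2.2 μm/a × 7.14 g/cm³ = 15.71 g·m⁻²·a⁻¹
copper: f(T) = -0.080·(T−10) [T>10 °C] = -0.9680
  sulphur-dioxide contribution → 0.5604 μm/a
  chloride contribution → 1.407 μm/a
  total first-year rate 1.968 μm/a
  mass loss = 1.968 μm/a × 8.96 g/cm³ = 17.63 g·m⁻²·a⁻¹
Ordering by g·m⁻²·a⁻¹: copper (17.6) > zinc (15.7)

zinc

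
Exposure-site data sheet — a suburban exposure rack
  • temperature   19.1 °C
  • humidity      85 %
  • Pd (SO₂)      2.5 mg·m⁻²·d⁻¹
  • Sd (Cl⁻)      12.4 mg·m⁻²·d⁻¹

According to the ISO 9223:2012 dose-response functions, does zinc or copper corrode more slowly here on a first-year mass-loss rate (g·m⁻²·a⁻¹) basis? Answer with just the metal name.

zinc

zinc: f(T) = -0.071·(T−10) [T>10 °C] = -0.6461
  Pd branch = 0.0129·Pd^0.44·e^(0.046·RH+f) = 0.5049 μm/a
  Cl⁻ term: 0.0175·12.4^0.57·exp(0.008·85+0.085·19.1) = 0.7357
  r_corr = 0.5049 + 0.7357 = 1.241 μm/a
  mass loss = 1.241 μm/a × 7.14 g/cm³ = 8.857 g·m⁻²·a⁻¹
copper: f(T) = -0.080·(T−10) [T>10 °C] = -0.7280
  SO₂ term: 0.0053·2.5^0.26·exp(0.059·85-0.7280) = 0.4893
  Cl⁻ term: 0.01025·12.4^0.27·exp(0.036·85+0.049·19.1) = 1.1
  sum: 0.4893 + 1.1 → r_corr = 1.589 μm/a
  mass loss = 1.589 μm/a × 8.96 g/cm³ = 14.24 g·m⁻²·a⁻¹
Ordering by g·m⁻²·a⁻¹: copper (14.2) > zinc (8.86)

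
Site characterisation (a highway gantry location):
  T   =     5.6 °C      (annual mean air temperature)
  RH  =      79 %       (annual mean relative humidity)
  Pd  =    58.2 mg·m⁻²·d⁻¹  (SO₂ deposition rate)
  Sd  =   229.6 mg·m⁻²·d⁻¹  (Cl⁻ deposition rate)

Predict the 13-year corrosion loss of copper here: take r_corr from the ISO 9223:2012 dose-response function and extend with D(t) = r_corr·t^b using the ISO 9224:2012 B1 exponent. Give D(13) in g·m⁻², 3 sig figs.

D(13) = 95.8 g·m⁻²

copper: f(T) = +0.126·(T−10) [T≤10 °C] = -0.5544
  SO₂ term: 0.0053·58.2^0.26·exp(0.059·79-0.5544) = 0.926
  Cl⁻ term: 0.01025·229.6^0.27·exp(0.036·79+0.049·5.6) = 1.006
  sum: 0.926 + 1.006 → r_corr = 1.932 μm/a
Long-term exponent b (ISO 9224 Table 2, B1) = 0.667
  D(13) = 1.932 × 13^0.667 = 1.932 × 5.534 = 10.69 μm
  Mass loss = 10.69 μm × 8.96 g/cm³ = 95.78 g·m⁻²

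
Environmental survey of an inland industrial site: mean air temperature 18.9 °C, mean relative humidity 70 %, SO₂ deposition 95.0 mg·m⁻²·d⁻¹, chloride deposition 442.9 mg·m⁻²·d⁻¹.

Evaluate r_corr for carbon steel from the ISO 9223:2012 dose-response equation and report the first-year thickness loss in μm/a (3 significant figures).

r_corr = 143 μm/a

carbon steel: f(T) = -0.054·(T−10) [T>10 °C] = -0.4806
  Pd branch = 1.77·Pd^0.52·e^(0.02·RH+f) = 47.39 μm/a
  Sd branch = 0.102·Sd^0.62·e^(0.033·RH+0.04·T) = 95.69 μm/a
  r_corr = 47.39 + 95.69 = 143.1 μm/a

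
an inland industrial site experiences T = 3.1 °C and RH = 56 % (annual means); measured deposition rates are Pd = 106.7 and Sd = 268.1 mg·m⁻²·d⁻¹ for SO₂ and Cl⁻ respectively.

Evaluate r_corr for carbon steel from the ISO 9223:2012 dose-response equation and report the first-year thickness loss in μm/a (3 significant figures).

carbon steel: temperature factor f = +0.150·(-6.9) = -1.0350
  Pd branch = 1.77·Pd^0.52·e^(0.02·RH+f) = 21.85 μm/a
  Cl⁻ term: 0.102·268.1^0.62·exp(0.033·56+0.04·3.1) = 23.47
  r_corr = 21.85 + 23.47 = 45.33 μm/a

r_corr = 45.3 μm/a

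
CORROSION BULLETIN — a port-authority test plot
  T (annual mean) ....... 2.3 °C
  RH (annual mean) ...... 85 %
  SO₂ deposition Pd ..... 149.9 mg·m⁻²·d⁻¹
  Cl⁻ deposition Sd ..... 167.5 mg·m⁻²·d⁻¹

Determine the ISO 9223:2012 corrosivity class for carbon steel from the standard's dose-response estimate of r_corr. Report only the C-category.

carbon steel: T≤10 °C ⇒ hinge +0.150·(2.3−10) = -1.1550
  Pd branch = 1.77·Pd^0.52·e^(0.02·RH+f) = 41.31 μm/a
  Sd branch = 0.102·Sd^0.62·e^(0.033·RH+0.04·T) = 44.22 μm/a
  r_corr = 41.31 + 44.22 = 85.53 μm/a
Category bounds: 80…200 μm/a bracket r_corr ⇒ C5

C5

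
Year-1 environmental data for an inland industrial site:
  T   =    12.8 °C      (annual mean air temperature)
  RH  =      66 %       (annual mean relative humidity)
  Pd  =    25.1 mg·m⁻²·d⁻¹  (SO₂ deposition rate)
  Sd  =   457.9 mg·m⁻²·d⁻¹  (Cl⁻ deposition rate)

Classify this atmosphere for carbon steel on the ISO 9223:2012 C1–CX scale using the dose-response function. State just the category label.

carbon steel: temperature factor f = -0.054·(2.8) = -0.1512
  sulphur-dioxide contribution → 30.44 μm/a
  chloride contribution → 67.07 μm/a
  ⇒ r_corr(carbon steel) = 97.51 μm/a
97.5 μm/a falls in (80, 200] for carbon steel → category C5

C5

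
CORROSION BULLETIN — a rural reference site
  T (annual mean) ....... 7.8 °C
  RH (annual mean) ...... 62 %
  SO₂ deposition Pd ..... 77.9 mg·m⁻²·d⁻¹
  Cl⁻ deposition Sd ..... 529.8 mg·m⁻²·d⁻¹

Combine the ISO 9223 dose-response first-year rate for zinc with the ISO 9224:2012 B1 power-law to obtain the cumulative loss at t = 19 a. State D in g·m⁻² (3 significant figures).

zinc: f(T) = +0.038·(T−10) [T≤10 °C] = -0.0836
  sulphur-dioxide contribution → 1.397 μm/a
  chloride contribution → 1.991 μm/a
  total first-year rate 3.388 μm/a
ISO 9224: D(t) = r_corr · t^b with b = 0.813 (zinc, B1)
  D(19) = 3.388 × 19^0.813 = 3.388 × 10.96 = 37.12 μm
  Mass loss = 37.12 μm × 7.14 g/cm³ = 265 g·m⁻²

D(19) = 265 g·m⁻²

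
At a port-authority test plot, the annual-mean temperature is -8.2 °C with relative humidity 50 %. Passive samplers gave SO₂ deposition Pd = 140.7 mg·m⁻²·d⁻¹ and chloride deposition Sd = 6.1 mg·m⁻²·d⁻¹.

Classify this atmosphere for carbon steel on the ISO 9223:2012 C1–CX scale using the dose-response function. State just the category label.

C2

carbon steel: f(T) = +0.150·(T−10) [T≤10 °C] = -2.7300
  SO₂ term: 1.77·140.7^0.52·exp(0.02·50-2.7300) = 4.109
  Sd branch = 0.102·Sd^0.62·e^(0.033·RH+0.04·T) = 1.174 μm/a
  sum: 4.109 + 1.174 → r_corr = 5.283 μm/a
5.28 μm/a falls in (1.3, 25] for carbon steel → category C2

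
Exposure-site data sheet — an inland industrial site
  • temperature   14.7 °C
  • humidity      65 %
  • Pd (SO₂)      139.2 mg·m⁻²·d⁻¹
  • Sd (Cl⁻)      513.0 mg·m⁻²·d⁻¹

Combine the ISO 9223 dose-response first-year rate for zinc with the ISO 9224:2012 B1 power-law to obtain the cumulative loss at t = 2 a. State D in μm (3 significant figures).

D(2) = 9.16 μm

zinc: f(T) = -0.071·(T−10) [T>10 °C] = -0.3337
  Pd branch = 0.0129·Pd^0.44·e^(0.046·RH+f) = 1.612 μm/a
  Sd branch = 0.0175·Sd^0.57·e^(0.008·RH+0.085·T) = 3.6 μm/a
  r_corr = 1.612 + 3.6 = 5.212 μm/a
ISO 9224: D(t) = r_corr · t^b with b = 0.813 (zinc, B1)
  D(2) = 5.212 × 2^0.813 = 5.212 × 1.757 = 9.157 μm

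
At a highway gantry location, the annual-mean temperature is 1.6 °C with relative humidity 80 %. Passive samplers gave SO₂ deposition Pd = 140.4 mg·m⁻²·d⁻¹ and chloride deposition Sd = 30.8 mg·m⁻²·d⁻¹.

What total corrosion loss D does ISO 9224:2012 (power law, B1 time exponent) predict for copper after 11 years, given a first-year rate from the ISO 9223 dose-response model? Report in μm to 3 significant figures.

copper: f(T) = +0.126·(T−10) [T≤10 °C] = -1.0584
  Pd branch = 0.0053·Pd^0.26·e^(0.059·RH+f) = 0.7461 μm/a
  Cl⁻ term: 0.01025·30.8^0.27·exp(0.036·80+0.049·1.6) = 0.4983
  r_corr = 0.7461 + 0.4983 = 1.244 μm/a
ISO 9224: D(t) = r_corr · t^b with b = 0.667 (copper, B1)
  D(11) = 1.244 × 11^0.667 = 1.244 × 4.95 = 6.16 μm

D(11) = 6.16 μm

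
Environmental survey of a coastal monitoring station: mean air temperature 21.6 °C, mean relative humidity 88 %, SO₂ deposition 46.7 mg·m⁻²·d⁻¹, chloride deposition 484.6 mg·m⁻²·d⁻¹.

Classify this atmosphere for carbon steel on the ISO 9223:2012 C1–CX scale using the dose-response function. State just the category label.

CX

carbon steel: f(T) = -0.054·(T−10) [T>10 °C] = -0.6264
  SO₂ term: 1.77·46.7^0.52·exp(0.02·88-0.6264) = 40.58
  Sd branch = 0.102·Sd^0.62·e^(0.033·RH+0.04·T) = 204.2 μm/a
  r_corr = 40.58 + 204.2 = 244.7 μm/a
Category bounds: 200…700 μm/a bracket r_corr ⇒ CX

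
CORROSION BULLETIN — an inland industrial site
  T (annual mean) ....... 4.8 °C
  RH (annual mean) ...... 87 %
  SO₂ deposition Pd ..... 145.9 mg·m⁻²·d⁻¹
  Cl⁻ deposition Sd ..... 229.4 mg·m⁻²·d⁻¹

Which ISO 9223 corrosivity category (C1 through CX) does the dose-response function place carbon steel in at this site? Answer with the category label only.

carbon steel: f(T) = +0.150·(T−10) [T≤10 °C] = -0.7800
  Pd branch = 1.77·Pd^0.52·e^(0.02·RH+f) = 61.69 μm/a
  Cl⁻ term: 0.102·229.4^0.62·exp(0.033·87+0.04·4.8) = 63.45
  sum: 61.69 + 63.45 → r_corr = 125.1 μm/a
125 μm/a falls in (80, 200] for carbon steel → category C5

C5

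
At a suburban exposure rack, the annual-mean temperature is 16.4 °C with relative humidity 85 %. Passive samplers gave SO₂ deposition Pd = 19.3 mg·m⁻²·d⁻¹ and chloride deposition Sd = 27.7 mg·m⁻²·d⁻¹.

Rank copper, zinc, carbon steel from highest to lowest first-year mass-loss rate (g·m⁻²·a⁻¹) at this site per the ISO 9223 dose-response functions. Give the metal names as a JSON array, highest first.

["carbon steel", "copper", "zinc"]

copper: T>10 °C ⇒ hinge -0.080·(16.4−10) = -0.5120
  Pd branch = 0.0053·Pd^0.26·e^(0.059·RH+f) = 1.033 μm/a
  Cl⁻ term: 0.01025·27.7^0.27·exp(0.036·85+0.049·16.4) = 1.197
  sum: 1.033 + 1.197 → r_corr = 2.23 μm/a
  mass loss = 2.23 μm/a × 8.96 g/cm³ = 19.98 g·m⁻²·a⁻¹
zinc: f(T) = -0.071·(T−10) [T>10 °C] = -0.4544
  Pd branch = 0.0129·Pd^0.44·e^(0.046·RH+f) = 1.503 μm/a
  Sd branch = 0.0175·Sd^0.57·e^(0.008·RH+0.085·T) = 0.9247 μm/a
  r_corr = 1.503 + 0.9247 = 2.428 μm/a
  mass loss = 2.428 μm/a × 7.14 g/cm³ = 17.33 g·m⁻²·a⁻¹
carbon steel: T>10 °C ⇒ hinge -0.054·(16.4−10) = -0.3456
  Pd branch = 1.77·Pd^0.52·e^(0.02·RH+f) = 31.96 μm/a
  Sd branch = 0.102·Sd^0.62·e^(0.033·RH+0.04·T) = 25.47 μm/a
  sum: 31.96 + 25.47 → r_corr = 57.43 μm/a
  mass loss = 57.43 μm/a × 7.85 g/cm³ = 450.9 g·m⁻²·a⁻¹
Ordering by g·m⁻²·a⁻¹: carbon steel (451) > copper (20) > zinc (17.3)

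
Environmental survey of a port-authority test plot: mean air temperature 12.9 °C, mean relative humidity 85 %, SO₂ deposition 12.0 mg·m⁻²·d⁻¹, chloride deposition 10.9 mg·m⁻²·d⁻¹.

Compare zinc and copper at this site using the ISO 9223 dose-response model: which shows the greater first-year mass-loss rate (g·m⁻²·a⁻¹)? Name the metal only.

copper

zinc: f(T) = -0.071·(T−10) [T>10 °C] = -0.2059
  Pd branch = 0.0129·Pd^0.44·e^(0.046·RH+f) = 1.564 μm/a
  Sd branch = 0.0175·Sd^0.57·e^(0.008·RH+0.085·T) = 0.4035 μm/a
  sum: 1.564 + 0.4035 → r_corr = 1.967 μm/a
  mass loss = 1.967 μm/a × 7.14 g/cm³ = 14.04 g·m⁻²·a⁻¹
copper: f(T) = -0.080·(T−10) [T>10 °C] = -0.2320
  Pd branch = 0.0053·Pd^0.26·e^(0.059·RH+f) = 1.208 μm/a
  Cl⁻ term: 0.01025·10.9^0.27·exp(0.036·85+0.049·12.9) = 0.7839
  r_corr = 1.208 + 0.7839 = 1.992 μm/a
  mass loss = 1.992 μm/a × 8.96 g/cm³ = 17.85 g·m⁻²·a⁻¹
Ordering by g·m⁻²·a⁻¹: copper (17.8) > zinc (14)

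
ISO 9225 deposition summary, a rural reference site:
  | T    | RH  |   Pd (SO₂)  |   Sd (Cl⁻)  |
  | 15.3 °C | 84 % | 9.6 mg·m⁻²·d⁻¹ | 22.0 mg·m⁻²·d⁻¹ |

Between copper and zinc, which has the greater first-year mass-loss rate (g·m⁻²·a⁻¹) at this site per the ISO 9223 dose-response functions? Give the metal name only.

copper

copper: temperature factor f = -0.080·(5.3) = -0.4240
  SO₂ term: 0.0053·9.6^0.26·exp(0.059·84-0.4240) = 0.8869
  Sd branch = 0.01025·Sd^0.27·e^(0.036·RH+0.049·T) = 1.028 μm/a
  r_corr = 0.8869 + 1.028 = 1.915 μm/a
  mass loss = 1.915 μm/a × 8.96 g/cm³ = 17.16 g·m⁻²·a⁻¹
zinc: T>10 °C ⇒ hinge -0.071·(15.3−10) = -0.3763
  SO₂ term: 0.0129·9.6^0.44·exp(0.046·84-0.3763) = 1.142
  Cl⁻ term: 0.0175·22.0^0.57·exp(0.008·84+0.085·15.3) = 0.7326
  sum: 1.142 + 0.7326 → r_corr = 1.874 μm/a
  mass loss = 1.874 μm/a × 7.14 g/cm³ = 13.38 g·m⁻²·a⁻¹
Ordering by g·m⁻²·a⁻¹: copper (17.2) > zinc (13.4)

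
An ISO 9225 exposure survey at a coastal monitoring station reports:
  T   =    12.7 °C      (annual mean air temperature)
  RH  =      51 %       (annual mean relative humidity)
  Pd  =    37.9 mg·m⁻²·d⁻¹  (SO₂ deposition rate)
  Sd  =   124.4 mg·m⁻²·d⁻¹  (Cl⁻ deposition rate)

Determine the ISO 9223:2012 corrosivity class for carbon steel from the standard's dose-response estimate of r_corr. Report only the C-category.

C3

carbon steel: temperature factor f = -0.054·(2.7) = -0.1458
  sulphur-dioxide contribution → 28.09 μm/a
  chloride contribution → 18.15 μm/a
  total first-year rate 46.24 μm/a
ISO 9223 Table 2 (carbon steel): 25 < 46.2 ≤ 50 μm/a ⇒ C3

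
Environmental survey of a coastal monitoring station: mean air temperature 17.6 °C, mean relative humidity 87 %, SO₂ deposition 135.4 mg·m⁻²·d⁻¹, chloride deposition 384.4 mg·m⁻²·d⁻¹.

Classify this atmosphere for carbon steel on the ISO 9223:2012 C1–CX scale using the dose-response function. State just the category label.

carbon steel: temperature factor f = -0.054·(7.6) = -0.4104
  Pd branch = 1.77·Pd^0.52·e^(0.02·RH+f) = 85.87 μm/a
  Cl⁻ term: 0.102·384.4^0.62·exp(0.033·87+0.04·17.6) = 145.8
  sum: 85.87 + 145.8 → r_corr = 231.7 μm/a
232 μm/a falls in (200, 700] for carbon steel → category CX

CX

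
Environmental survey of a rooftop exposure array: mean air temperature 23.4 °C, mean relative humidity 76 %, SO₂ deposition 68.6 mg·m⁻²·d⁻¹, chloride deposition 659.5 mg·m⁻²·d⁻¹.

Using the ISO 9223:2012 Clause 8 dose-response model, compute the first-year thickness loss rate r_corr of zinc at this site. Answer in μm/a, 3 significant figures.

zinc: T>10 °C ⇒ hinge -0.071·(23.4−10) = -0.9514
  Pd branch = 0.0129·Pd^0.44·e^(0.046·RH+f) = 1.056 μm/a
  Cl⁻ term: 0.0175·659.5^0.57·exp(0.008·76+0.085·23.4) = 9.503
  sum: 1.056 + 9.503 → r_corr = 10.56 μm/a

r_corr = 10.6 μm/a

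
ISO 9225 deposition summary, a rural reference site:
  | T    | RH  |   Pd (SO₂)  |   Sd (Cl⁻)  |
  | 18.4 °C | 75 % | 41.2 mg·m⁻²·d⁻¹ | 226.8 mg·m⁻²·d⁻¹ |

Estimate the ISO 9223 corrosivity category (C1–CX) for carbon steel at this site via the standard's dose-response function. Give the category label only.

carbon steel: f(T) = -0.054·(T−10) [T>10 °C] = -0.4536
  Pd branch = 1.77·Pd^0.52·e^(0.02·RH+f) = 34.85 μm/a
  Cl⁻ term: 0.102·226.8^0.62·exp(0.033·75+0.04·18.4) = 73.05
  r_corr = 34.85 + 73.05 = 107.9 μm/a
Category bounds: 80…200 μm/a bracket r_corr ⇒ C5

C5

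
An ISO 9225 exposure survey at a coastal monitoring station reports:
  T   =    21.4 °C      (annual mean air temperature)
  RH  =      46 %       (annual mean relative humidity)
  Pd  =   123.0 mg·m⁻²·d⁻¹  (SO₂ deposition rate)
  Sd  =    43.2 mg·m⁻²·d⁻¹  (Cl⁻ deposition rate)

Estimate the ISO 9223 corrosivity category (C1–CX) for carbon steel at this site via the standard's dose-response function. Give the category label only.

C3

carbon steel: T>10 °C ⇒ hinge -0.054·(21.4−10) = -0.6156
  sulphur-dioxide contribution → 29.3 μm/a
  chloride contribution → 11.31 μm/a
  total first-year rate 40.62 μm/a
40.6 μm/a falls in (25, 50] for carbon steel → category C3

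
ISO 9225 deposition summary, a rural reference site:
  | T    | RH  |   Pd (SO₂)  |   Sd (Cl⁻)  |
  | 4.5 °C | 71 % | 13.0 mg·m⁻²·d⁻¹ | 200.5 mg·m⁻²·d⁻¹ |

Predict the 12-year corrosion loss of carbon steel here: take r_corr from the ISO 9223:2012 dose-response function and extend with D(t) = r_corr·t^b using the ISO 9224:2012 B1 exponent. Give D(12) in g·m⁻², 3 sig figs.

carbon steel: T≤10 °C ⇒ hinge +0.150·(4.5−10) = -0.8250
  sulphur-dioxide contribution → 12.18 μm/a
  chloride contribution → 34.01 μm/a
  ⇒ r_corr(carbon steel) = 46.19 μm/a
Power-law: D(12) = r_corr · 12^0.523
  D(12) = 46.19 × 12^0.523 = 46.19 × 3.668 = 169.4 μm
  Mass loss = 169.4 μm × 7.85 g/cm³ = 1330 g·m⁻²

D(12) = 1.33e+03 g·m⁻²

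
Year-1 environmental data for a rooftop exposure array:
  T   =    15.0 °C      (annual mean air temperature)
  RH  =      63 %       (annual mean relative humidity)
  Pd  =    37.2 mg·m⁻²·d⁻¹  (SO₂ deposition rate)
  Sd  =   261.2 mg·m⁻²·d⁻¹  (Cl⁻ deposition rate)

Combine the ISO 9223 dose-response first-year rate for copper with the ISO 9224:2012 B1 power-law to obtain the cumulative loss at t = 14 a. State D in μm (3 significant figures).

copper: f(T) = -0.080·(T−10) [T>10 °C] = -0.4000
  SO₂ term: 0.0053·37.2^0.26·exp(0.059·63-0.4000) = 0.3743
  Cl⁻ term: 0.01025·261.2^0.27·exp(0.036·63+0.049·15.0) = 0.9279
  r_corr = 0.3743 + 0.9279 = 1.302 μm/a
Power-law: D(14) = r_corr · 14^0.667
  D(14) = 1.302 × 14^0.667 = 1.302 × 5.814 = 7.571 μm

D(14) = 7.57 μm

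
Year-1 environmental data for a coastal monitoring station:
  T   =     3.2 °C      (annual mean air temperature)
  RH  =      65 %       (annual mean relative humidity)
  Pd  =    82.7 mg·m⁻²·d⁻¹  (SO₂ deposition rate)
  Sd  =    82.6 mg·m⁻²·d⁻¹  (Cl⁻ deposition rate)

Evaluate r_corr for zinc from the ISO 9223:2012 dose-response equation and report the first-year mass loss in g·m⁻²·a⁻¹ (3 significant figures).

zinc: temperature factor f = +0.038·(-6.8) = -0.2584
  Pd branch = 0.0129·Pd^0.44·e^(0.046·RH+f) = 1.382 μm/a
  Sd branch = 0.0175·Sd^0.57·e^(0.008·RH+0.085·T) = 0.4783 μm/a
  sum: 1.382 + 0.4783 → r_corr = 1.861 μm/a
Convert to mass loss: 1.861 μm/a × 7.14 g/cm³ = 13.28 g·m⁻²·a⁻¹

r_corr = 13.3 g·m⁻²·a⁻¹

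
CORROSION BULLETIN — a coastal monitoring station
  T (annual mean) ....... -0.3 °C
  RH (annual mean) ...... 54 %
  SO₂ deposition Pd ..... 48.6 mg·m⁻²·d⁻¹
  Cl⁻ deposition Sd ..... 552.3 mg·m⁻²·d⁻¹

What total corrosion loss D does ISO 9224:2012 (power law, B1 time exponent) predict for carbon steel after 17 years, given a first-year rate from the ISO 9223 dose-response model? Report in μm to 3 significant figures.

carbon steel: T≤10 °C ⇒ hinge +0.150·(-0.3−10) = -1.5450
  sulphur-dioxide contribution → 8.377 μm/a
  chloride contribution → 30.02 μm/a
  total first-year rate 38.4 μm/a
ISO 9224: D(t) = r_corr · t^b with b = 0.523 (carbon steel, B1)
  D(17) = 38.4 × 17^0.523 = 38.4 × 4.401 = 169 μm

D(17) = 169 μm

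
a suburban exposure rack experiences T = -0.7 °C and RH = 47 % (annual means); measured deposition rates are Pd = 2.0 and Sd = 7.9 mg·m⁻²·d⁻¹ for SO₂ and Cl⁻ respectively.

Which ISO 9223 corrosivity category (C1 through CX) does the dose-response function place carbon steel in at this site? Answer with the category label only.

carbon steel: T≤10 °C ⇒ hinge +0.150·(-0.7−10) = -1.6050
  Pd branch = 1.77·Pd^0.52·e^(0.02·RH+f) = 1.305 μm/a
  Sd branch = 0.102·Sd^0.62·e^(0.033·RH+0.04·T) = 1.685 μm/a
  sum: 1.305 + 1.685 → r_corr = 2.99 μm/a
ISO 9223 Table 2 (carbon steel): 1.3 < 2.99 ≤ 25 μm/a ⇒ C2

C2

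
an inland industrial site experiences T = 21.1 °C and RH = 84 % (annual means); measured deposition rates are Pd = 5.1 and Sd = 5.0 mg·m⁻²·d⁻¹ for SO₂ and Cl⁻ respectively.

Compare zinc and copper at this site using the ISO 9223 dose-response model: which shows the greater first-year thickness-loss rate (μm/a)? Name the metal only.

copper

zinc: T>10 °C ⇒ hinge -0.071·(21.1−10) = -0.7881
  Pd branch = 0.0129·Pd^0.44·e^(0.046·RH+f) = 0.5725 μm/a
  Sd branch = 0.0175·Sd^0.57·e^(0.008·RH+0.085·T) = 0.5155 μm/a
  r_corr = 0.5725 + 0.5155 = 1.088 μm/a
copper: f(T) = -0.080·(T−10) [T>10 °C] = -0.8880
  Pd branch = 0.0053·Pd^0.26·e^(0.059·RH+f) = 0.4731 μm/a
  Sd branch = 0.01025·Sd^0.27·e^(0.036·RH+0.049·T) = 0.9157 μm/a
  r_corr = 0.4731 + 0.9157 = 1.389 μm/a
Ordering by μm/a: copper (1.39) > zinc (1.09)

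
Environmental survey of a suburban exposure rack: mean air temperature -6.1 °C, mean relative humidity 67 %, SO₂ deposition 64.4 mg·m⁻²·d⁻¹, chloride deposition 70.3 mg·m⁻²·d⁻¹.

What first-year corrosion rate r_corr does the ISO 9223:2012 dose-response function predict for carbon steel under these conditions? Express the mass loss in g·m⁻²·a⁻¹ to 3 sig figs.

carbon steel: T≤10 °C ⇒ hinge +0.150·(-6.1−10) = -2.4150
  sulphur-dioxide contribution → 5.269 μm/a
  chloride contribution → 10.19 μm/a
  ⇒ r_corr(carbon steel) = 15.45 μm/a
Convert to mass loss: 15.45 μm/a × 7.85 g/cm³ = 121.3 g·m⁻²·a⁻¹

r_corr = 121 g·m⁻²·a⁻¹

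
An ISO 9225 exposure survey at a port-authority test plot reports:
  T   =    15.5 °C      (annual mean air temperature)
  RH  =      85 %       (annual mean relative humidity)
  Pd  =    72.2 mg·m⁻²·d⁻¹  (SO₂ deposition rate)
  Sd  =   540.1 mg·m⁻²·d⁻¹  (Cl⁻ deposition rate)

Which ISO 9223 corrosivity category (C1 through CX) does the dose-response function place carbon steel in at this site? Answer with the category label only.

CX

carbon steel: temperature factor f = -0.054·(5.5) = -0.2970
  sulphur-dioxide contribution → 66.64 μm/a
  chloride contribution → 155 μm/a
  total first-year rate 221.6 μm/a
ISO 9223 Table 2 (carbon steel): 200 < 222 ≤ 700 μm/a ⇒ CX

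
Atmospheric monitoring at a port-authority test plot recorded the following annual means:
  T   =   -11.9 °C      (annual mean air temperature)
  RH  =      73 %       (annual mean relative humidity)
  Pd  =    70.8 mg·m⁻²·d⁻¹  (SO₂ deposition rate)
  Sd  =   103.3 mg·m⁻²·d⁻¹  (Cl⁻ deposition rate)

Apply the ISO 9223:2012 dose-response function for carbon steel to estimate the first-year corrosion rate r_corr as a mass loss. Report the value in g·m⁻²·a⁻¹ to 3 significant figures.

carbon steel: temperature factor f = +0.150·(-21.9) = -3.2850
  Pd branch = 1.77·Pd^0.52·e^(0.02·RH+f) = 2.615 μm/a
  Cl⁻ term: 0.102·103.3^0.62·exp(0.033·73+0.04·-11.9) = 12.5
  r_corr = 2.615 + 12.5 = 15.11 μm/a
Convert to mass loss: 15.11 μm/a × 7.85 g/cm³ = 118.6 g·m⁻²·a⁻¹

r_corr = 119 g·m⁻²·a⁻¹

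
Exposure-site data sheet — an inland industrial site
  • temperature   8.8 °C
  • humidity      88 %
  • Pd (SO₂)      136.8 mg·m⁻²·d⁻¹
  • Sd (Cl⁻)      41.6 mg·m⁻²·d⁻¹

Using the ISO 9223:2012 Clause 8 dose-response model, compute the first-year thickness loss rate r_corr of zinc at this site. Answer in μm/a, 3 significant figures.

zinc: temperature factor f = +0.038·(-1.2) = -0.0456
  Pd branch = 0.0129·Pd^0.44·e^(0.046·RH+f) = 6.147 μm/a
  Sd branch = 0.0175·Sd^0.57·e^(0.008·RH+0.085·T) = 0.6259 μm/a
  sum: 6.147 + 0.6259 → r_corr = 6.773 μm/a

r_corr = 6.77 μm/a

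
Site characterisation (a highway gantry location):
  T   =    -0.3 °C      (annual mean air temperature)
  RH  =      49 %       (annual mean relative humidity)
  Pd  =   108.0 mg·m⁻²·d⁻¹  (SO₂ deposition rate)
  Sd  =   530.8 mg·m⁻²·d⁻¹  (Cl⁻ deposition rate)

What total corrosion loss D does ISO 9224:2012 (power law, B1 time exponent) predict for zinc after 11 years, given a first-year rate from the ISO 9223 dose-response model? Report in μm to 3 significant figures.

D(11) = 10.9 μm

zinc: T≤10 °C ⇒ hinge +0.038·(-0.3−10) = -0.3914
  SO₂ term: 0.0129·108.0^0.44·exp(0.046·49-0.3914) = 0.6519
  Cl⁻ term: 0.0175·530.8^0.57·exp(0.008·49+0.085·-0.3) = 0.9024
  r_corr = 0.6519 + 0.9024 = 1.554 μm/a
Long-term exponent b (ISO 9224 Table 2, B1) = 0.813
  D(11) = 1.554 × 11^0.813 = 1.554 × 7.025 = 10.92 μm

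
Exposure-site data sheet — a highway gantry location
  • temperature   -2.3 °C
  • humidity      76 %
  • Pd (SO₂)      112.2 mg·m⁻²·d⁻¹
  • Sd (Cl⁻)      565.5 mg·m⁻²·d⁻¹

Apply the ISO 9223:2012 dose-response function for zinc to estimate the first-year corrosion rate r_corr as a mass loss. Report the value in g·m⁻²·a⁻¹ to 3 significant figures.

r_corr = 22.2 g·m⁻²·a⁻¹

zinc: T≤10 °C ⇒ hinge +0.038·(-2.3−10) = -0.4674
  Pd branch = 0.0129·Pd^0.44·e^(0.046·RH+f) = 2.128 μm/a
  Sd branch = 0.0175·Sd^0.57·e^(0.008·RH+0.085·T) = 0.9797 μm/a
  r_corr = 2.128 + 0.9797 = 3.107 μm/a
Convert to mass loss: 3.107 μm/a × 7.14 g/cm³ = 22.19 g·m⁻²·a⁻¹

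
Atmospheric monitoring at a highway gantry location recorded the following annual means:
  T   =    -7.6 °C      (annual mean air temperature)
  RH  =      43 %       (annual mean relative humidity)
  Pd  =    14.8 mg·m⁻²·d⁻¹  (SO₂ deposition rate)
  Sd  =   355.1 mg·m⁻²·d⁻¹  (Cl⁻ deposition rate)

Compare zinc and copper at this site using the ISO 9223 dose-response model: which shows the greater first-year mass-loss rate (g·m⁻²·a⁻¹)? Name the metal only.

zinc: f(T) = +0.038·(T−10) [T≤10 °C] = -0.6688
  SO₂ term: 0.0129·14.8^0.44·exp(0.046·43-0.6688) = 0.1563
  Cl⁻ term: 0.0175·355.1^0.57·exp(0.008·43+0.085·-7.6) = 0.3678
  r_corr = 0.1563 + 0.3678 = 0.5241 μm/a
  mass loss = 0.5241 μm/a × 7.14 g/cm³ = 3.742 g·m⁻²·a⁻¹
copper: T≤10 °C ⇒ hinge +0.126·(-7.6−10) = -2.2176
  Pd branch = 0.0053·Pd^0.26·e^(0.059·RH+f) = 0.0147 μm/a
  Cl⁻ term: 0.01025·355.1^0.27·exp(0.036·43+0.049·-7.6) = 0.1621
  r_corr = 0.0147 + 0.1621 = 0.1768 μm/a
  mass loss = 0.1768 μm/a × 8.96 g/cm³ = 1.584 g·m⁻²·a⁻¹
Ordering by g·m⁻²·a⁻¹: zinc (3.74) > copper (1.58)

zinc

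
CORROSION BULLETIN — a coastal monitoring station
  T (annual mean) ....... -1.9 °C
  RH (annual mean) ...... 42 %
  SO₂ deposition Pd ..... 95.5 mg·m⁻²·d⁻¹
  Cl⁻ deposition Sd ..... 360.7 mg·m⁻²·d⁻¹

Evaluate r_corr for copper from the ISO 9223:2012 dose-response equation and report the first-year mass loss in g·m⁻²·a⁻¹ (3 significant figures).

copper: temperature factor f = +0.126·(-11.9) = -1.4994
  SO₂ term: 0.0053·95.5^0.26·exp(0.059·42-1.4994) = 0.04614
  Cl⁻ term: 0.01025·360.7^0.27·exp(0.036·42+0.049·-1.9) = 0.2077
  sum: 0.04614 + 0.2077 → r_corr = 0.2538 μm/a
Convert to mass loss: 0.2538 μm/a × 8.96 g/cm³ = 2.274 g·m⁻²·a⁻¹

r_corr = 2.27 g·m⁻²·a⁻¹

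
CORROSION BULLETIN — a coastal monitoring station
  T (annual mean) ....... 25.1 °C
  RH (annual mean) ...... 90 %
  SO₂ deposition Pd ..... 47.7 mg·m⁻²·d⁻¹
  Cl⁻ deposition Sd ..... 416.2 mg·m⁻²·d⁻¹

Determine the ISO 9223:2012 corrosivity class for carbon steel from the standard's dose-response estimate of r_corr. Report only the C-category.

carbon steel: temperature factor f = -0.054·(15.1) = -0.8154
  SO₂ term: 1.77·47.7^0.52·exp(0.02·90-0.8154) = 35.35
  Cl⁻ term: 0.102·416.2^0.62·exp(0.033·90+0.04·25.1) = 228.3
  r_corr = 35.35 + 228.3 = 263.6 μm/a
ISO 9223 Table 2 (carbon steel): 200 < 264 ≤ 700 μm/a ⇒ CX

CX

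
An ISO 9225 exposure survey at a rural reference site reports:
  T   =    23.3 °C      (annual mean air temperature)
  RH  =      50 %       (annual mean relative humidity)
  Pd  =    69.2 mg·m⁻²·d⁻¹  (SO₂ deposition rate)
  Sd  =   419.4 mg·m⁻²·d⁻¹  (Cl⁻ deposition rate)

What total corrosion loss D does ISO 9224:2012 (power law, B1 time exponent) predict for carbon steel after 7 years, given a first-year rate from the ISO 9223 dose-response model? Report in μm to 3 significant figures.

carbon steel: temperature factor f = -0.054·(13.3) = -0.7182
  sulphur-dioxide contribution → 21.24 μm/a
  chloride contribution → 57.01 μm/a
  ⇒ r_corr(carbon steel) = 78.26 μm/a
ISO 9224: D(t) = r_corr · t^b with b = 0.523 (carbon steel, B1)
  D(7) = 78.26 × 7^0.523 = 78.26 × 2.767 = 216.5 μm

D(7) = 217 μm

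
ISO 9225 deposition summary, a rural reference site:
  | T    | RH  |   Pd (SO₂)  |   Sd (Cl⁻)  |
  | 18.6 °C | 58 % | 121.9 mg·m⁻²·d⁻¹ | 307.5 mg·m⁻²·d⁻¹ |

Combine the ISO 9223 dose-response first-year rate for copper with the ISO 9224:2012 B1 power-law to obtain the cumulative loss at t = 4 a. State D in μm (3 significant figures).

D(4) = 3.15 μm

copper: T>10 °C ⇒ hinge -0.080·(18.6−10) = -0.6880
  SO₂ term: 0.0053·121.9^0.26·exp(0.059·58-0.6880) = 0.2844
  Cl⁻ term: 0.01025·307.5^0.27·exp(0.036·58+0.049·18.6) = 0.9662
  r_corr = 0.2844 + 0.9662 = 1.251 μm/a
ISO 9224: D(t) = r_corr · t^b with b = 0.667 (copper, B1)
  D(4) = 1.251 × 4^0.667 = 1.251 × 2.521 = 3.153 μm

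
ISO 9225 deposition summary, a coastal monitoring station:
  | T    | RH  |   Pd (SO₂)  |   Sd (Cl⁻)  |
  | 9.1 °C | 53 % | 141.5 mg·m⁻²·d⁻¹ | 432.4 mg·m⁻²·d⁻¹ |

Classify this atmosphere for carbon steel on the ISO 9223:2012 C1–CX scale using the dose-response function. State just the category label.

C5

carbon steel: temperature factor f = +0.150·(-0.9) = -0.1350
  SO₂ term: 1.77·141.5^0.52·exp(0.02·53-0.1350) = 58.63
  Sd branch = 0.102·Sd^0.62·e^(0.033·RH+0.04·T) = 36.35 μm/a
  r_corr = 58.63 + 36.35 = 94.98 μm/a
ISO 9223 Table 2 (carbon steel): 80 < 95 ≤ 200 μm/a ⇒ C5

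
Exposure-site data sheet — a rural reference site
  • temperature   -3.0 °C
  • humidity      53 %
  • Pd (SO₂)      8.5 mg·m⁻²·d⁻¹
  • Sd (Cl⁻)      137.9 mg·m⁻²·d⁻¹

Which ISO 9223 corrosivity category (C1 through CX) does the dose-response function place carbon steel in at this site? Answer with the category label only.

carbon steel: temperature factor f = +0.150·(-13.0) = -1.9500
  Pd branch = 1.77·Pd^0.52·e^(0.02·RH+f) = 2.212 μm/a
  Sd branch = 0.102·Sd^0.62·e^(0.033·RH+0.04·T) = 11.03 μm/a
  sum: 2.212 + 11.03 → r_corr = 13.24 μm/a
13.2 μm/a falls in (1.3, 25] for carbon steel → category C2

C2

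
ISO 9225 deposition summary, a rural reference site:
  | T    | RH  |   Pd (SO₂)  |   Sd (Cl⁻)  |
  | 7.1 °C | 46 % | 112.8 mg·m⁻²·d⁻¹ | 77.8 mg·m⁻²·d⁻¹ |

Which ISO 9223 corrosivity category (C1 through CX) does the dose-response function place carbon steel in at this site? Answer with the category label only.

C3

carbon steel: T≤10 °C ⇒ hinge +0.150·(7.1−10) = -0.4350
  Pd branch = 1.77·Pd^0.52·e^(0.02·RH+f) = 33.56 μm/a
  Cl⁻ term: 0.102·77.8^0.62·exp(0.033·46+0.04·7.1) = 9.196
  sum: 33.56 + 9.196 → r_corr = 42.75 μm/a
ISO 9223 Table 2 (carbon steel): 25 < 42.8 ≤ 50 μm/a ⇒ C3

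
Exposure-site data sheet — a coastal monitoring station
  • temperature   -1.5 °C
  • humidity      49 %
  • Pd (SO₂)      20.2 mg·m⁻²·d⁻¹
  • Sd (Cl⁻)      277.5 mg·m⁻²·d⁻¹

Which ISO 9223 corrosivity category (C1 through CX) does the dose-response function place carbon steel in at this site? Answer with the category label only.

carbon steel: temperature factor f = +0.150·(-11.5) = -1.7250
  Pd branch = 1.77·Pd^0.52·e^(0.02·RH+f) = 4.011 μm/a
  Cl⁻ term: 0.102·277.5^0.62·exp(0.033·49+0.04·-1.5) = 15.84
  sum: 4.011 + 15.84 → r_corr = 19.85 μm/a
Category bounds: 1.3…25 μm/a bracket r_corr ⇒ C2

C2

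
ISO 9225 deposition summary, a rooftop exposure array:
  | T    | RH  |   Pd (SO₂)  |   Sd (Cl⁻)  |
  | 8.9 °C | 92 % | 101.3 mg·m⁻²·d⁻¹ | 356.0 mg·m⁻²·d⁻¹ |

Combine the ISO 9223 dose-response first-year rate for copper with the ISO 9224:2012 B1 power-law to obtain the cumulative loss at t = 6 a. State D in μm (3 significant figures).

copper: temperature factor f = +0.126·(-1.1) = -0.1386
  SO₂ term: 0.0053·101.3^0.26·exp(0.059·92-0.1386) = 3.491
  Cl⁻ term: 0.01025·356.0^0.27·exp(0.036·92+0.049·8.9) = 2.125
  r_corr = 3.491 + 2.125 = 5.616 μm/a
Power-law: D(6) = r_corr · 6^0.667
  D(6) = 5.616 × 6^0.667 = 5.616 × 3.304 = 18.55 μm

D(6) = 18.6 μm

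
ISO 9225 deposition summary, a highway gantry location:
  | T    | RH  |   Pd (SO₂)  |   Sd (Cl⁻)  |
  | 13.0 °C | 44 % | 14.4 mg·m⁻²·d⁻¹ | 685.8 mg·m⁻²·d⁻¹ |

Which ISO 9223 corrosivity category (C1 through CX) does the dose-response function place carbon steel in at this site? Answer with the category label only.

C4

carbon steel: T>10 °C ⇒ hinge -0.054·(13.0−10) = -0.1620
  SO₂ term: 1.77·14.4^0.52·exp(0.02·44-0.1620) = 14.53
  Cl⁻ term: 0.102·685.8^0.62·exp(0.033·44+0.04·13.0) = 42.02
  r_corr = 14.53 + 42.02 = 56.55 μm/a
ISO 9223 Table 2 (carbon steel): 50 < 56.5 ≤ 80 μm/a ⇒ C4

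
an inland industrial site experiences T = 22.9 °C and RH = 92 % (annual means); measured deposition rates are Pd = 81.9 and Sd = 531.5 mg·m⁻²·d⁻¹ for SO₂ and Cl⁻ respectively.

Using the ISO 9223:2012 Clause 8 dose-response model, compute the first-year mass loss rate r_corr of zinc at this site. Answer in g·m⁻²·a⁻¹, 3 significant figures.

r_corr = 83.0 g·m⁻²·a⁻¹

zinc: temperature factor f = -0.071·(12.9) = -0.9159
  sulphur-dioxide contribution → 2.469 μm/a
  chloride contribution → 9.153 μm/a
  ⇒ r_corr(zinc) = 11.62 μm/a
Convert to mass loss: 11.62 μm/a × 7.14 g/cm³ = 82.99 g·m⁻²·a⁻¹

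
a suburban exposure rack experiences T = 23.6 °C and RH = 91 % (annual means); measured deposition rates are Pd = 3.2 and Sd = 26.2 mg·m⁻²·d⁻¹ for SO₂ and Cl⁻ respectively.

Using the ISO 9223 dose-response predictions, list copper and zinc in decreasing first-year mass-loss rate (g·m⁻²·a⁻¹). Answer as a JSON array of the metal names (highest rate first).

copper: T>10 °C ⇒ hinge -0.080·(23.6−10) = -1.0880
  sulphur-dioxide contribution → 0.5186 μm/a
  chloride contribution → 2.083 μm/a
  total first-year rate 2.601 μm/a
  mass loss = 2.601 μm/a × 8.96 g/cm³ = 23.31 g·m⁻²·a⁻¹
zinc: temperature factor f = -0.071·(13.6) = -0.9656
  sulphur-dioxide contribution → 0.5388 μm/a
  chloride contribution → 1.733 μm/a
  total first-year rate 2.272 μm/a
  mass loss = 2.272 μm/a × 7.14 g/cm³ = 16.22 g·m⁻²·a⁻¹
Ordering by g·m⁻²·a⁻¹: copper (23.3) > zinc (16.2)

["copper", "zinc"]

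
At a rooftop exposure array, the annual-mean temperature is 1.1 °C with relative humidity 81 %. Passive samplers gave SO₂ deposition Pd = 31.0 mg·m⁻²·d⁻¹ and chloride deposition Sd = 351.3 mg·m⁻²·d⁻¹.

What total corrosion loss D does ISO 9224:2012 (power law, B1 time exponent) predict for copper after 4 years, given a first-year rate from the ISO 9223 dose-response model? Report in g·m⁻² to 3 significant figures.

D(4) = 33.3 g·m⁻²

copper: T≤10 °C ⇒ hinge +0.126·(1.1−10) = -1.1214
  sulphur-dioxide contribution → 0.5018 μm/a
  chloride contribution → 0.9725 μm/a
  ⇒ r_corr(copper) = 1.474 μm/a
ISO 9224: D(t) = r_corr · t^b with b = 0.667 (copper, B1)
  D(4) = 1.474 × 4^0.667 = 1.474 × 2.521 = 3.717 μm
  Mass loss = 3.717 μm × 8.96 g/cm³ = 33.3 g·m⁻²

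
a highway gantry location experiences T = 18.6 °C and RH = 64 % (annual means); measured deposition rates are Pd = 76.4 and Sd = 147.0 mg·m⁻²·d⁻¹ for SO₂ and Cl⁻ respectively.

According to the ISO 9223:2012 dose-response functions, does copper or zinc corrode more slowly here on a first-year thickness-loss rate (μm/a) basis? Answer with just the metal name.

copper

copper: f(T) = -0.080·(T−10) [T>10 °C] = -0.6880
  sulphur-dioxide contribution → 0.3589 μm/a
  chloride contribution → 0.9825 μm/a
  ⇒ r_corr(copper) = 1.341 μm/a
zinc: T>10 °C ⇒ hinge -0.071·(18.6−10) = -0.6106
  sulphur-dioxide contribution → 0.8965 μm/a
  chloride contribution → 2.44 μm/a
  total first-year rate 3.336 μm/a
Ordering by μm/a: zinc (3.34) > copper (1.34)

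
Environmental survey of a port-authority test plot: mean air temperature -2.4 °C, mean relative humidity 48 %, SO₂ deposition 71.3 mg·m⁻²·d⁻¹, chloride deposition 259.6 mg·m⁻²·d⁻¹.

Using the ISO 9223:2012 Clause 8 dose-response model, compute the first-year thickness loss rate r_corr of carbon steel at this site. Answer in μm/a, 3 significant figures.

carbon steel: temperature factor f = +0.150·(-12.4) = -1.8600
  Pd branch = 1.77·Pd^0.52·e^(0.02·RH+f) = 6.618 μm/a
  Cl⁻ term: 0.102·259.6^0.62·exp(0.033·48+0.04·-2.4) = 14.18
  r_corr = 6.618 + 14.18 = 20.8 μm/a

r_corr = 20.8 μm/a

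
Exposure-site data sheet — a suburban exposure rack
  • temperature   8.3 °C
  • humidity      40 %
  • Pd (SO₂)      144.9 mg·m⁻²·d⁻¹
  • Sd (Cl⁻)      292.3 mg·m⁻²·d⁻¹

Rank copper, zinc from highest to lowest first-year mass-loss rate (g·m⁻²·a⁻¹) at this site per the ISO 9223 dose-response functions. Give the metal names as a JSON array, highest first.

copper: f(T) = +0.126·(T−10) [T≤10 °C] = -0.2142
  SO₂ term: 0.0053·144.9^0.26·exp(0.059·40-0.2142) = 0.1652
  Sd branch = 0.01025·Sd^0.27·e^(0.036·RH+0.049·T) = 0.301 μm/a
  r_corr = 0.1652 + 0.301 = 0.4662 μm/a
  mass loss = 0.4662 μm/a × 8.96 g/cm³ = 4.177 g·m⁻²·a⁻¹
zinc: temperature factor f = +0.038·(-1.7) = -0.0646
  SO₂ term: 0.0129·144.9^0.44·exp(0.046·40-0.0646) = 0.68
  Sd branch = 0.0175·Sd^0.57·e^(0.008·RH+0.085·T) = 1.241 μm/a
  r_corr = 0.68 + 1.241 = 1.921 μm/a
  mass loss = 1.921 μm/a × 7.14 g/cm³ = 13.72 g·m⁻²·a⁻¹
Ordering by g·m⁻²·a⁻¹: zinc (13.7) > copper (4.18)

["zinc", "copper"]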